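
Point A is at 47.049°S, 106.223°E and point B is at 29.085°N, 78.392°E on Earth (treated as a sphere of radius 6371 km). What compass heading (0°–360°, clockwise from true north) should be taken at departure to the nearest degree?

336°

Δλ = -27.831° = -0.4857 rad.
y = sin Δλ · cos φ₂ = (-0.4669)(0.8739) = -0.4080
x = cos φ₁ sin φ₂ − sin φ₁ cos φ₂ cos Δλ = (0.6814)(0.4861) − (-0.7319)(0.8739)(0.8843) = 0.8969
θ = atan2(y, x) = -24.46°; adding 360° gives 336°.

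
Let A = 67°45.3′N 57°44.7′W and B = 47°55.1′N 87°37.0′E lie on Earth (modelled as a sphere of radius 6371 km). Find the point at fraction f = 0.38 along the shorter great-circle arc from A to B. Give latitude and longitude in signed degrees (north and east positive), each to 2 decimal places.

Central angle δ = 1.0722 rad. Interpolating on the sphere with fraction f = 0.38:
P = [sin((1−f)δ)·A + sin(fδ)·B] / sin δ = 0.7024·A + 0.4512·B in Cartesian coordinates,
giving P = (0.1545, 0.0773, 0.9850), i.e. latitude 80.05°, longitude 26.57°.

80.05°, 26.57°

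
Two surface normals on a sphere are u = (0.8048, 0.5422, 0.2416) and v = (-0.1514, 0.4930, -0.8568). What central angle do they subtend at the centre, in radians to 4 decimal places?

1.6324 rad

u·v = -0.0615; |u| = 1.0000, |v| = 1.0000.
cos θ = (u·v)/(|u||v|) = -0.0615, so θ = 1.6324 rad.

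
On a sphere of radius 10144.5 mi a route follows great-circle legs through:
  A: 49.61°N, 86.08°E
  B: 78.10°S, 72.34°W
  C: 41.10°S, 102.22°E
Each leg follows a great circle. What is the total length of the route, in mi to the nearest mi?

37387 mi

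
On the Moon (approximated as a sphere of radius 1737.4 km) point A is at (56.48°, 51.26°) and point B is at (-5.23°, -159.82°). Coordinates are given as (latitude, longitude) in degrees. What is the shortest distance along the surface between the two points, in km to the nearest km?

3735 km

With latitudes φ₁ = 56.480°, φ₂ = -5.230° and longitude difference Δλ = 148.920°:
cos c = sin φ₁ sin φ₂ + cos φ₁ cos φ₂ cos Δλ = (0.8337)(-0.0912) + (0.5522)(0.9958)(-0.8564) = -0.54698,
so c = arccos(-0.54698) = 2.14955 rad.
Distance = R·c = 1737.4 × 2.1495 ≈ 3735 km.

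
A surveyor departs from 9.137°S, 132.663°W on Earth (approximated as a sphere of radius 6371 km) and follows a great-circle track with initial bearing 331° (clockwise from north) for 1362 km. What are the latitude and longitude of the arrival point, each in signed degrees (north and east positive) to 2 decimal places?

1.61°, -138.57°

Angular distance δ = d/R = 1362/6371 = 0.21378 rad; initial bearing θ = 5.7770 rad.
sin φ₂ = sin φ₁ cos δ + cos φ₁ sin δ cos θ = (-0.1588)(0.9772) + (0.9873)(0.2122)(0.8746) = 0.0280, so φ₂ = 1.61°.
Δλ = atan2(sin θ sin δ cos φ₁, cos δ − sin φ₁ sin φ₂) = atan2(-0.1016, 0.9817) = -5.906°.
λ₂ = -132.663° − 5.906° = -138.57°.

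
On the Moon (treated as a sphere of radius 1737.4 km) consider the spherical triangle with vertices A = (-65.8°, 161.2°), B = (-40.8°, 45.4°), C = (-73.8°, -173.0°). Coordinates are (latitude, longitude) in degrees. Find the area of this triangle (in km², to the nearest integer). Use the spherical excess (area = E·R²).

376401 km²

Side lengths (central angles): a = 1.0906, b = 0.2059, c = 1.0917 rad; semiperimeter s = 1.1941.
By l'Huilier's theorem, tan(E/4) = √[tan(s/2) tan((s−a)/2) tan((s−b)/2) tan((s−c)/2)], giving spherical excess E = 0.1247 rad.
Area = E·R² = 0.1247 × (1737.4)² ≈ 376401 km².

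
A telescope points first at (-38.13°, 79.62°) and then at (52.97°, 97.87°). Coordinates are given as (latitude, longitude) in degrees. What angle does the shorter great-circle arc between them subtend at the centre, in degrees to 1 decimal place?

92.5°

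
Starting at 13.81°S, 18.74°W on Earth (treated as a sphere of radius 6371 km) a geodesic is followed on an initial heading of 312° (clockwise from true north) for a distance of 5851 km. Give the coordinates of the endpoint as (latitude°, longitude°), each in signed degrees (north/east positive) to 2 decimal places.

21.80°, -58.24°

Angular distance δ = d/R = 5851/6371 = 0.91838 rad; initial bearing θ = 5.4454 rad.
sin φ₂ = sin φ₁ cos δ + cos φ₁ sin δ cos θ = (-0.2387)(0.6071) + (0.9711)(0.7946)(0.6691) = 0.3714, so φ₂ = 21.80°.
Δλ = atan2(sin θ sin δ cos φ₁, cos δ − sin φ₁ sin φ₂) = atan2(-0.5734, 0.6958) = -39.495°.
λ₂ = -18.740° − 39.495° = -58.24°.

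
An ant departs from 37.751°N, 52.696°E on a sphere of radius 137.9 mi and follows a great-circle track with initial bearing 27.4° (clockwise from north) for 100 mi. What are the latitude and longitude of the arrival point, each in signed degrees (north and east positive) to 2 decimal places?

67.49°, 105.55°

Angular distance δ = d/R = 100/137.9 = 0.72516 rad; initial bearing θ = 0.4782 rad.
sin φ₂ = sin φ₁ cos δ + cos φ₁ sin δ cos θ = (0.6122)(0.7484) + (0.7907)(0.6633)(0.8878) = 0.9238, so φ₂ = 67.49°.
Δλ = atan2(sin θ sin δ cos φ₁, cos δ − sin φ₁ sin φ₂) = atan2(0.2413, 0.1828) = 52.855°.
λ₂ = 52.696° + 52.855° = 105.55°.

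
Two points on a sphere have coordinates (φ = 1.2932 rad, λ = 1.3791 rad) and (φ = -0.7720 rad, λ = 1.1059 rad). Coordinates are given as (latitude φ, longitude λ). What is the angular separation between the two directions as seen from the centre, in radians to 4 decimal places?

2.0735 rad

With latitudes φ₁ = 74.095°, φ₂ = -44.232° and longitude difference Δλ = -15.653°:
cos c = sin φ₁ sin φ₂ + cos φ₁ cos φ₂ cos Δλ = (0.9617)(-0.6976) + (0.2740)(0.7165)(0.9629) = -0.48179,
so c = arccos(-0.48179) = 2.07349 rad.
So the angular separation is 2.0735 rad.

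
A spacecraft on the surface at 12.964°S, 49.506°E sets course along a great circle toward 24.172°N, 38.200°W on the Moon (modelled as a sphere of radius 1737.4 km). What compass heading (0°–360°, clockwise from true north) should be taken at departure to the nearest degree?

With φ₁ = -0.2263, φ₂ = 0.4219, Δλ = -1.5308 rad, the forward-azimuth formula gives
θ = atan2( sin Δλ cos φ₂ , cos φ₁ sin φ₂ − sin φ₁ cos φ₂ cos Δλ ) = atan2(-0.9116, 0.4072) = -65.93°.
Adding 360° brings this into [0°, 360°): 294°.

294°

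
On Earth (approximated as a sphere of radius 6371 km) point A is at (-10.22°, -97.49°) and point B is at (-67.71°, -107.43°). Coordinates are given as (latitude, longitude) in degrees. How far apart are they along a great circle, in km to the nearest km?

6435 km

Let φ₁ = -0.1784 rad, φ₂ = -1.1818 rad, and Δλ = -0.1735 rad.
cos c = sin φ₁ sin φ₂ + cos φ₁ cos φ₂ cos Δλ = (-0.1774)(-0.9253) + (0.9841)(0.3793)(0.9850) = 0.53184,
so c = arccos(0.53184) = 1.01002 rad.
Distance = R·c = 6371 × 1.0100 ≈ 6435 km.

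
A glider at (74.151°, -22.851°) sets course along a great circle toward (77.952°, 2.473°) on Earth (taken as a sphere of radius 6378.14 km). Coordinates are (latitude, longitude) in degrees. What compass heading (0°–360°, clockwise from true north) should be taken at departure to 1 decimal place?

Δλ = 25.324° = 0.4420 rad.
y = sin Δλ · cos φ₂ = (0.4277)(0.2087) = 0.0893
x = cos φ₁ sin φ₂ − sin φ₁ cos φ₂ cos Δλ = (0.2731)(0.9780) − (0.9620)(0.2087)(0.9039) = 0.0856
θ = atan2(y, x) = 46.21°, so the bearing is 46.2°.

46.2°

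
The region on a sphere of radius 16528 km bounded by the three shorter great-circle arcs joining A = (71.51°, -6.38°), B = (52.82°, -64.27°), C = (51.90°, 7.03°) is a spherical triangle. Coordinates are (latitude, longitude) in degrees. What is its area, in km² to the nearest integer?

26375671 km²

Side lengths (central angles): a = 0.7280, b = 0.3578, c = 0.5404 rad; semiperimeter s = 0.8131.
By l'Huilier's theorem, tan(E/4) = √[tan(s/2) tan((s−a)/2) tan((s−b)/2) tan((s−c)/2)], giving spherical excess E = 0.0966 rad.
Area = E·R² = 0.0966 × (16528)² ≈ 26375671 km².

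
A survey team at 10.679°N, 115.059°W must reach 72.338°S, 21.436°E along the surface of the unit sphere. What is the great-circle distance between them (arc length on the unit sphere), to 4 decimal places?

1.9745

With latitudes φ₁ = 10.679°, φ₂ = -72.338° and longitude difference Δλ = 136.495°:
cos c = sin φ₁ sin φ₂ + cos φ₁ cos φ₂ cos Δλ = (0.1853)(-0.9529) + (0.9827)(0.3034)(-0.7253) = -0.39282,
so c = arccos(-0.39282) = 1.97449 rad.
On the unit sphere the arc length equals the central angle: 1.9745.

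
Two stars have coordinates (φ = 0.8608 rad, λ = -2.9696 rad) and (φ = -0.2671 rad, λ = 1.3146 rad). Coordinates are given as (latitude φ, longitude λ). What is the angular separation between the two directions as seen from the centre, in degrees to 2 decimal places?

117.47°

Let φ₁ = 0.8608 rad, φ₂ = -0.2671 rad, and Δλ = -1.9990 rad.
Haversine: a = sin²(Δφ/2) + cos φ₁ cos φ₂ sin²(Δλ/2) = 0.2857 + (0.6518)(0.9645)(0.7076) = 0.73061.
Central angle c = 2·arcsin(√a) = 2.05016 rad.
So the angular separation is 117.47°.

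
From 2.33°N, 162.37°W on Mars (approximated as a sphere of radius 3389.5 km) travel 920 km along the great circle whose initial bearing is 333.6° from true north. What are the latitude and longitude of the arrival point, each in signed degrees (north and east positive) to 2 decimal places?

Angular distance δ = d/R = 920/3389.5 = 0.27143 rad; initial bearing θ = 5.8224 rad.
sin φ₂ = sin φ₁ cos δ + cos φ₁ sin δ cos θ = (0.0407)(0.9634) + (0.9992)(0.2681)(0.8957) = 0.2791, so φ₂ = 16.21°.
Δλ = atan2(sin θ sin δ cos φ₁, cos δ − sin φ₁ sin φ₂) = atan2(-0.1191, 0.9520) = -7.131°.
λ₂ = -162.370° − 7.131° = -169.50°.

16.21°, -169.50°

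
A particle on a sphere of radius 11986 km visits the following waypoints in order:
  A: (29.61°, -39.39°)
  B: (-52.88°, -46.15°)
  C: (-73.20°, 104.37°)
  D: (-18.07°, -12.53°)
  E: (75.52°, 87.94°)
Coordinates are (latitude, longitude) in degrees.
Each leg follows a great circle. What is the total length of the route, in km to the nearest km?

68021 km

Leg A→B: central angle 1.4434 rad, distance 17300.6 km.
Leg B→C: central angle 0.9128 rad, distance 10941.4 km.
Leg C→D: central angle 1.3973 rad, distance 16748.1 km.
Leg D→E: central angle 1.9215 rad, distance 23030.6 km.
Total: 17300.6 + 10941.4 + 16748.1 + 23030.6 ≈ 68021 km.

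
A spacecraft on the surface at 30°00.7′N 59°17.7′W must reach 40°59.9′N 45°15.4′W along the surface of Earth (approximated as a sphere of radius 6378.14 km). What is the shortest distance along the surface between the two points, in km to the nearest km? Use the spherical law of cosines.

In radians: φ₁ = 0.5238, φ₂ = 0.7156, Δλ = 14.038° = 0.2450 rad.
cos c = sin φ₁ sin φ₂ + cos φ₁ cos φ₂ cos Δλ = (0.5002)(0.6560) + (0.8659)(0.7547)(0.9701) = 0.96215,
so c = arccos(0.96215) = 0.27600 rad.
Distance = R·c = 6378.14 × 0.2760 ≈ 1760 km.

1760 km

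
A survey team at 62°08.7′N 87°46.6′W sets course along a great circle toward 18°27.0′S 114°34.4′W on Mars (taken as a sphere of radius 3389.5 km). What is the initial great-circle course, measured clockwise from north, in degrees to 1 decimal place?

With φ₁ = 1.0846, φ₂ = -0.3220, Δλ = -0.4677 rad, the forward-azimuth formula gives
θ = atan2( sin Δλ cos φ₂ , cos φ₁ sin φ₂ − sin φ₁ cos φ₂ cos Δλ ) = atan2(-0.4277, -0.8965) = -154.50°.
Adding 360° brings this into [0°, 360°): 205.5°.

205.5°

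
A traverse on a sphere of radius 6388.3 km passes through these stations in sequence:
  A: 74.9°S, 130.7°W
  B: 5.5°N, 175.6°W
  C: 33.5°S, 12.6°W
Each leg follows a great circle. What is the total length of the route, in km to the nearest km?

Leg A→B: central angle 1.4795 rad, distance 9451.7 km.
Leg B→C: central angle 2.5805 rad, distance 16485.1 km.
Total: 9451.7 + 16485.1 ≈ 25937 km.

25937 km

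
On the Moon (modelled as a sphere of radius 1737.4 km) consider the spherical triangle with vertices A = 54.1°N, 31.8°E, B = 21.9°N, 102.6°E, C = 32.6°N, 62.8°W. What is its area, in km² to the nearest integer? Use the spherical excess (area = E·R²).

1350570 km²

Side lengths (central angles): a = 2.1597, b = 1.1628, c = 1.0689 rad; semiperimeter s = 2.1957.
By l'Huilier's theorem, tan(E/4) = √[tan(s/2) tan((s−a)/2) tan((s−b)/2) tan((s−c)/2)], giving spherical excess E = 0.4474 rad.
Area = E·R² = 0.4474 × (1737.4)² ≈ 1350570 km².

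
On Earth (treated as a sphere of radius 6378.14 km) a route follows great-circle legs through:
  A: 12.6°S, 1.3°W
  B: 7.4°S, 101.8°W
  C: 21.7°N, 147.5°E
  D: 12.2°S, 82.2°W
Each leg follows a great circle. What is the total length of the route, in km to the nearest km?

38090 km

Leg A→B: central angle 1.7196 rad, distance 10967.9 km.
Leg B→C: central angle 1.9534 rad, distance 12458.9 km.
Leg C→D: central angle 2.2990 rad, distance 14663.2 km.
Total: 10967.9 + 12458.9 + 14663.2 ≈ 38090 km.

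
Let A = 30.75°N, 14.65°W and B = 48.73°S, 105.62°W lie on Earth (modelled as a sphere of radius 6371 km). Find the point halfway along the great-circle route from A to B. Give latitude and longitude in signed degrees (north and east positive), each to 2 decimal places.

Central angle δ = 1.9757 rad. Interpolating on the sphere with fraction f = 0.5:
P = [sin((1−f)δ)·A + sin(fδ)·B] / sin δ = 0.9083·A + 0.9083·B in Cartesian coordinates,
giving P = (0.5939, -0.7744, -0.2183), i.e. latitude -12.61°, longitude -52.52°.

-12.61°, -52.52°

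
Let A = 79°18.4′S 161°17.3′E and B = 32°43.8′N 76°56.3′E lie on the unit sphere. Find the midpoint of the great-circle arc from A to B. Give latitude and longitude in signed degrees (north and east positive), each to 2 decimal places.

The central angle between A and B is δ = 2.1129 rad.
With f = 0.5, the slerp weights are sin((1−f)δ)/sin δ = 1.0163 and sin(fδ)/sin δ = 1.0163.
Weighted sum of the unit vectors: (1.0163)·(-0.1757,0.0595,-0.9826) + (1.0163)·(0.1901,0.8195,0.5407) = (0.0146, 0.8933, -0.4492).
Converting back: φ = atan2(z, √(x²+y²)) = -26.69°, λ = atan2(y, x) = 89.06°.

-26.69°, 89.06°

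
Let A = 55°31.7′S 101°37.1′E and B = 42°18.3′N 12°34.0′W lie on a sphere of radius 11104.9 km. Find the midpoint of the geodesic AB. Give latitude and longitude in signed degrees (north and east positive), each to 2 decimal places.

-11.80°, 32.92°

Central angle δ = 2.3838 rad. Interpolating on the sphere with fraction f = 0.5:
P = [sin((1−f)δ)·A + sin(fδ)·B] / sin δ = 1.3518·A + 1.3518·B in Cartesian coordinates,
giving P = (0.8217, 0.5319, -0.2046), i.e. latitude -11.80°, longitude 32.92°.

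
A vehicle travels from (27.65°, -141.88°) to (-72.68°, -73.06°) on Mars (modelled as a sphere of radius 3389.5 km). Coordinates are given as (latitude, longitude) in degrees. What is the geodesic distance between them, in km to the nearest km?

In radians: φ₁ = 0.4826, φ₂ = -1.2685, Δλ = 68.820° = 1.2011 rad.
Haversine: a = sin²(Δφ/2) + cos φ₁ cos φ₂ sin²(Δλ/2) = 0.5897 + (0.8858)(0.2977)(0.3194) = 0.67387.
Central angle c = 2·arcsin(√a) = 1.92597 rad.
Distance = R·c = 3389.5 × 1.9260 ≈ 6528 km.

6528 km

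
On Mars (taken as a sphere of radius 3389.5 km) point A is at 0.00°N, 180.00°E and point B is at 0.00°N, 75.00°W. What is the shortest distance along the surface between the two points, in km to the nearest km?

6212 km

Let φ₁ = 0.0000 rad, φ₂ = 0.0000 rad, and Δλ = 1.8326 rad.
cos c = sin φ₁ sin φ₂ + cos φ₁ cos φ₂ cos Δλ = (0.0000)(0.0000) + (1.0000)(1.0000)(-0.2588) = -0.25882,
so c = arccos(-0.25882) = 1.83260 rad.
Distance = R·c = 3389.5 × 1.8326 ≈ 6212 km.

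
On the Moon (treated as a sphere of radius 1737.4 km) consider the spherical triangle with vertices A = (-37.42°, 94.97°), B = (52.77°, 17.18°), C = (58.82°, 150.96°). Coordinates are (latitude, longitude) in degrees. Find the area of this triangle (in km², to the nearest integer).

4810133 km²

Side lengths (central angles): a = 1.0878, b = 1.8649, c = 1.9630 rad; semiperimeter s = 2.4578.
By l'Huilier's theorem, tan(E/4) = √[tan(s/2) tan((s−a)/2) tan((s−b)/2) tan((s−c)/2)], giving spherical excess E = 1.5935 rad.
Area = E·R² = 1.5935 × (1737.4)² ≈ 4810133 km².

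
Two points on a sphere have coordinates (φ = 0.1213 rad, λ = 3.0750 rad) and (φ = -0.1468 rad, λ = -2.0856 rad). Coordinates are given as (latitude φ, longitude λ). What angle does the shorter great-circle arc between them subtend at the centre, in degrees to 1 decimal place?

65.9°

With latitudes φ₁ = 6.950°, φ₂ = -8.411° and longitude difference Δλ = 64.319°:
Haversine: a = sin²(Δφ/2) + cos φ₁ cos φ₂ sin²(Δλ/2) = 0.0179 + (0.9927)(0.9892)(0.2833) = 0.29608.
Central angle c = 2·arcsin(√a) = 1.15071 rad.
So the angular separation is 65.9°.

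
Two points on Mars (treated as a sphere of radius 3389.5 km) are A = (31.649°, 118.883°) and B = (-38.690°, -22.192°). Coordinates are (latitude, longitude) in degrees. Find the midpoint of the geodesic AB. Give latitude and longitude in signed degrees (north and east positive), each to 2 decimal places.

-10.39°, 55.34°

The central angle between A and B is δ = 2.5772 rad.
With f = 0.5, the slerp weights are sin((1−f)δ)/sin δ = 1.7956 and sin(fδ)/sin δ = 1.7956.
Weighted sum of the unit vectors: (1.7956)·(-0.4112,0.7454,0.5247) + (1.7956)·(0.7227,-0.2948,-0.6251) = (0.5594, 0.8091, -0.1803).
Converting back: φ = atan2(z, √(x²+y²)) = -10.39°, λ = atan2(y, x) = 55.34°.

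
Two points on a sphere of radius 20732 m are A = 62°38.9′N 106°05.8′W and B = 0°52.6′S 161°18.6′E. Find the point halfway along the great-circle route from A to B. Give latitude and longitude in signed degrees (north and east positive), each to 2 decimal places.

The central angle between A and B is δ = 1.6052 rad.
With f = 0.5, the slerp weights are sin((1−f)δ)/sin δ = 0.7196 and sin(fδ)/sin δ = 0.7196.
Weighted sum of the unit vectors: (0.7196)·(-0.1274,-0.4414,0.8882) + (0.7196)·(-0.9472,0.3204,-0.0153) = (-0.7732, -0.0871, 0.6281).
Converting back: φ = atan2(z, √(x²+y²)) = 38.91°, λ = atan2(y, x) = -173.57°.

38.91°, -173.57°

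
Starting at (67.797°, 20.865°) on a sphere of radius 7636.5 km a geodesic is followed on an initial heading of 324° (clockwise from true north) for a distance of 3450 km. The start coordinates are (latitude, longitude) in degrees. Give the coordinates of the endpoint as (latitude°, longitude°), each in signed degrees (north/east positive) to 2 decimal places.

75.11°, -66.24°

Angular distance δ = d/R = 3450/7636.5 = 0.45178 rad; initial bearing θ = 5.6549 rad.
sin φ₂ = sin φ₁ cos δ + cos φ₁ sin δ cos θ = (0.9259)(0.8997) + (0.3779)(0.4366)(0.8090) = 0.9664, so φ₂ = 75.11°.
Δλ = atan2(sin θ sin δ cos φ₁, cos δ − sin φ₁ sin φ₂) = atan2(-0.0970, 0.0049) = -87.105°.
λ₂ = 20.865° − 87.105° = -66.24°.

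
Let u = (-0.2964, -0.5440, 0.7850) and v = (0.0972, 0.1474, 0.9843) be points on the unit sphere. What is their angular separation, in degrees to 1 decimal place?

48.4°

u·v = 0.6637; |u| = 1.0000, |v| = 1.0000.
cos θ = (u·v)/(|u||v|) = 0.6637, so θ = 48.4°.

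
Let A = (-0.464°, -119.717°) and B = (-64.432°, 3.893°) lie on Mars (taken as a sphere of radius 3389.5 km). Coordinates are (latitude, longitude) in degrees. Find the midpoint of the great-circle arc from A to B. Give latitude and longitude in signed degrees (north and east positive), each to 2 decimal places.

-47.24°, -94.44°

Central angle δ = 1.8045 rad. Interpolating on the sphere with fraction f = 0.5:
P = [sin((1−f)δ)·A + sin(fδ)·B] / sin δ = 0.8067·A + 0.8067·B in Cartesian coordinates,
giving P = (-0.0525, -0.6769, -0.7342), i.e. latitude -47.24°, longitude -94.44°.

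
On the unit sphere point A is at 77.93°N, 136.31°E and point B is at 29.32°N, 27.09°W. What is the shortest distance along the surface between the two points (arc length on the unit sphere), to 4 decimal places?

1.2618

With latitudes φ₁ = 77.930°, φ₂ = 29.320° and longitude difference Δλ = -163.400°:
cos c = sin φ₁ sin φ₂ + cos φ₁ cos φ₂ cos Δλ = (0.9779)(0.4897) + (0.2091)(0.8719)(-0.9583) = 0.30414,
so c = arccos(0.30414) = 1.26176 rad.
On the unit sphere the arc length equals the central angle: 1.2618.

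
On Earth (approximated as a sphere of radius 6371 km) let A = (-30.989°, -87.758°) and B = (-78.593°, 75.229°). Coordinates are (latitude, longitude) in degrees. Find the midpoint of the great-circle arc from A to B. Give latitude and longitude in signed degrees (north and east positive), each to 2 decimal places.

-65.84°, -82.81°

The central angle between A and B is δ = 1.2211 rad.
With f = 0.5, the slerp weights are sin((1−f)δ)/sin δ = 0.6103 and sin(fδ)/sin δ = 0.6103.
Weighted sum of the unit vectors: (0.6103)·(0.0335,-0.8566,-0.5149) + (0.6103)·(0.0504,0.1912,-0.9802) = (0.0512, -0.4060, -0.9124).
Converting back: φ = atan2(z, √(x²+y²)) = -65.84°, λ = atan2(y, x) = -82.81°.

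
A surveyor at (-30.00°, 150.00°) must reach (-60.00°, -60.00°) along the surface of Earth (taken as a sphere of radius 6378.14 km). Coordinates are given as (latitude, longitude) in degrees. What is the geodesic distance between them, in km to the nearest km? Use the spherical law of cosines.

In radians: φ₁ = -0.5236, φ₂ = -1.0472, Δλ = 150.000° = 2.6180 rad.
cos c = sin φ₁ sin φ₂ + cos φ₁ cos φ₂ cos Δλ = (-0.5000)(-0.8660) + (0.8660)(0.5000)(-0.8660) = 0.05801,
so c = arccos(0.05801) = 1.51275 rad.
Distance = R·c = 6378.14 × 1.5128 ≈ 9649 km.

9649 km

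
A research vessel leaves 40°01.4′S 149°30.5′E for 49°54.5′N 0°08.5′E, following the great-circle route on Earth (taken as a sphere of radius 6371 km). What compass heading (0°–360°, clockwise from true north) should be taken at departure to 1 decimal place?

Δλ = -149.367° = -2.6069 rad.
y = sin Δλ · cos φ₂ = (-0.5095)(0.6440) = -0.3282
x = cos φ₁ sin φ₂ − sin φ₁ cos φ₂ cos Δλ = (0.7658)(0.7650) − (-0.6431)(0.6440)(-0.8604) = 0.2295
θ = atan2(y, x) = -55.04°; adding 360° gives 305.0°.

305.0°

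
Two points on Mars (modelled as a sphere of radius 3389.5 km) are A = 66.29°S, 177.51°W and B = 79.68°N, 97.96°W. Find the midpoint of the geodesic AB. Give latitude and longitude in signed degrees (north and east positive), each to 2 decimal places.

8.28°, -155.44°

Central angle δ = 2.6632 rad. Interpolating on the sphere with fraction f = 0.5:
P = [sin((1−f)δ)·A + sin(fδ)·B] / sin δ = 2.1102·A + 2.1102·B in Cartesian coordinates,
giving P = (-0.9001, -0.4113, 0.1440), i.e. latitude 8.28°, longitude -155.44°.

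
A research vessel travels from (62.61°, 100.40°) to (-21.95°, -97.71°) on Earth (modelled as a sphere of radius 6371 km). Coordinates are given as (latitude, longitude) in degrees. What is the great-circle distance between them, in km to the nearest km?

15291 km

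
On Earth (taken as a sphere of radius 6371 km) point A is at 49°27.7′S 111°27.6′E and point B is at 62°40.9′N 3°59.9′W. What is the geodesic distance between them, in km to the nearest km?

15952 km

In radians: φ₁ = -0.8633, φ₂ = 1.0940, Δλ = -115.458° = -2.0151 rad.
Haversine: a = sin²(Δφ/2) + cos φ₁ cos φ₂ sin²(Δλ/2) = 0.6885 + (0.6500)(0.4589)(0.7149) = 0.90172.
Central angle c = 2·arcsin(√a) = 2.50383 rad.
Distance = R·c = 6371 × 2.5038 ≈ 15952 km.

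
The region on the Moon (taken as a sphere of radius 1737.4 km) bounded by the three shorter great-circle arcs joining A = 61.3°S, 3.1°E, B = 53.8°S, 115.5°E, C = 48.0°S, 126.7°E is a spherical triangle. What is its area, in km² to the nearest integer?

91148 km²

Side lengths (central angles): a = 0.1592, b = 1.0769, c = 0.9276 rad; semiperimeter s = 1.0819.
By l'Huilier's theorem, tan(E/4) = √[tan(s/2) tan((s−a)/2) tan((s−b)/2) tan((s−c)/2)], giving spherical excess E = 0.0302 rad.
Area = E·R² = 0.0302 × (1737.4)² ≈ 91148 km².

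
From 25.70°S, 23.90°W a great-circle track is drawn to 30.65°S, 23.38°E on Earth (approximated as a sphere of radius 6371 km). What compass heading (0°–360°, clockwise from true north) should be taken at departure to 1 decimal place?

108.1°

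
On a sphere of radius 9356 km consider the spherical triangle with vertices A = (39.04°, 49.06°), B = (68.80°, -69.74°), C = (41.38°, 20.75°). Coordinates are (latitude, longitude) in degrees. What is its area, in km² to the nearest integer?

15498959 km²

Side lengths (central angles): a = 0.9097, b = 0.3778, c = 1.1019 rad; semiperimeter s = 1.1947.
By l'Huilier's theorem, tan(E/4) = √[tan(s/2) tan((s−a)/2) tan((s−b)/2) tan((s−c)/2)], giving spherical excess E = 0.1771 rad.
Area = E·R² = 0.1771 × (9356)² ≈ 15498959 km².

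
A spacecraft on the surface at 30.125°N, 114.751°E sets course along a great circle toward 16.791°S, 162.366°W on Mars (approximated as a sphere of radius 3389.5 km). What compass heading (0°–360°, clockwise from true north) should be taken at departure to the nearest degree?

With φ₁ = 0.5258, φ₂ = -0.2931, Δλ = 1.4466 rad, the forward-azimuth formula gives
θ = atan2( sin Δλ cos φ₂ , cos φ₁ sin φ₂ − sin φ₁ cos φ₂ cos Δλ ) = atan2(0.9500, -0.3094) = 108.04°.
So the initial bearing is 108°.

108°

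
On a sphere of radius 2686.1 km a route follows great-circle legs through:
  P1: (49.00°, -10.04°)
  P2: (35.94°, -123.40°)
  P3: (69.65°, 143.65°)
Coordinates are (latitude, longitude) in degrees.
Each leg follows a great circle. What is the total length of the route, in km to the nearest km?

Leg P1→P2: central angle 1.3363 rad, distance 3589.4 km.
Leg P2→P3: central angle 1.0053 rad, distance 2700.4 km.
Total: 3589.4 + 2700.4 ≈ 6290 km.

6290 km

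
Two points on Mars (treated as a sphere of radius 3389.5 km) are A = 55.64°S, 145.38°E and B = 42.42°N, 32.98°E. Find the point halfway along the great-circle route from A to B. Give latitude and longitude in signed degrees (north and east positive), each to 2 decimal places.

The central angle between A and B is δ = 2.3683 rad.
With f = 0.5, the slerp weights are sin((1−f)δ)/sin δ = 1.3260 and sin(fδ)/sin δ = 1.3260.
Weighted sum of the unit vectors: (1.3260)·(-0.4645,0.3206,-0.8255) + (1.3260)·(0.6193,0.4018,0.6746) = (0.2053, 0.9580, -0.2002).
Converting back: φ = atan2(z, √(x²+y²)) = -11.55°, λ = atan2(y, x) = 77.91°.

-11.55°, 77.91°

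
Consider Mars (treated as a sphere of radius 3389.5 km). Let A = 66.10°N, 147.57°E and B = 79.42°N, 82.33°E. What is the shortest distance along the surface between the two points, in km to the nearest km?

1277 km

Let φ₁ = 1.1537 rad, φ₂ = 1.3861 rad, and Δλ = -1.1387 rad.
Haversine: a = sin²(Δφ/2) + cos φ₁ cos φ₂ sin²(Δλ/2) = 0.0135 + (0.4051)(0.1836)(0.2906) = 0.03507.
Central angle c = 2·arcsin(√a) = 0.37675 rad.
Distance = R·c = 3389.5 × 0.3767 ≈ 1277 km.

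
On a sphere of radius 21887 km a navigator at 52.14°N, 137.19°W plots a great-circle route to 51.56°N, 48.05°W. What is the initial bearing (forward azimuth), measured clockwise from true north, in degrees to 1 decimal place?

52.7°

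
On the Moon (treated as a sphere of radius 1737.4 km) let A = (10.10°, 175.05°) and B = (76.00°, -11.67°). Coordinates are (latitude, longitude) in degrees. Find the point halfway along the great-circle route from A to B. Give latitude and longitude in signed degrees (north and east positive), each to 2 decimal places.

56.97°, 177.23°

The central angle between A and B is δ = 1.6372 rad.
With f = 0.5, the slerp weights are sin((1−f)δ)/sin δ = 0.7318 and sin(fδ)/sin δ = 0.7318.
Weighted sum of the unit vectors: (0.7318)·(-0.9808,0.0849,0.1754) + (0.7318)·(0.2369,-0.0489,0.9703) = (-0.5444, 0.0264, 0.8384).
Converting back: φ = atan2(z, √(x²+y²)) = 56.97°, λ = atan2(y, x) = 177.23°.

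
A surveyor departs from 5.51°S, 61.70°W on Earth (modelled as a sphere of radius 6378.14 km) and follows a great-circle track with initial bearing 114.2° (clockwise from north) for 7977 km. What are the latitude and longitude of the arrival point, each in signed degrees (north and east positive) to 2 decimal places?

-24.68°, 10.63°

Angular distance δ = d/R = 7977/6378.14 = 1.25068 rad; initial bearing θ = 1.9932 rad.
sin φ₂ = sin φ₁ cos δ + cos φ₁ sin δ cos θ = (-0.0960)(0.3147) + (0.9954)(0.9492)(-0.4099) = -0.4175, so φ₂ = -24.68°.
Δλ = atan2(sin θ sin δ cos φ₁, cos δ − sin φ₁ sin φ₂) = atan2(0.8618, 0.2746) = 72.327°.
λ₂ = -61.700° + 72.327° = 10.63°.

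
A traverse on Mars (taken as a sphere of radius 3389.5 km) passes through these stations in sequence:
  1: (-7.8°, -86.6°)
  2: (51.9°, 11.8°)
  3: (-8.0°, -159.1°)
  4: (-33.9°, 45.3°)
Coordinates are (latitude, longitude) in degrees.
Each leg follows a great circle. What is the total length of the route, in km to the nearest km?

21824 km

Leg 1→2: central angle 1.7682 rad, distance 5993.2 km.
Leg 2→3: central angle 2.3644 rad, distance 8014.0 km.
Leg 3→4: central angle 2.3062 rad, distance 7816.9 km.
Total: 5993.2 + 8014.0 + 7816.9 ≈ 21824 km.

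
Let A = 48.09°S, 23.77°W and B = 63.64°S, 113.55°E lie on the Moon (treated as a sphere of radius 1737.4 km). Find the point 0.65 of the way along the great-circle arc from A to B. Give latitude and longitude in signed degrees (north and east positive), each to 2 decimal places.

-76.96°, 55.61°

Central angle δ = 1.1054 rad. Interpolating on the sphere with fraction f = 0.65:
P = [sin((1−f)δ)·A + sin(fδ)·B] / sin δ = 0.4222·A + 0.7366·B in Cartesian coordinates,
giving P = (0.1274, 0.1861, -0.9742), i.e. latitude -76.96°, longitude 55.61°.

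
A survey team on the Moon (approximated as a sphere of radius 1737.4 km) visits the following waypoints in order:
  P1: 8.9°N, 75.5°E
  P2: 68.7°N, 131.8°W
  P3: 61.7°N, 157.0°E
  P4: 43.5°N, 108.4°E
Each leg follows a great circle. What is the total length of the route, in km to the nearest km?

Leg P1→P2: central angle 1.7465 rad, distance 3034.3 km.
Leg P2→P3: central angle 0.5036 rad, distance 875.0 km.
Leg P3→P4: central angle 0.5854 rad, distance 1017.0 km.
Total: 3034.3 + 875.0 + 1017.0 ≈ 4926 km.

4926 km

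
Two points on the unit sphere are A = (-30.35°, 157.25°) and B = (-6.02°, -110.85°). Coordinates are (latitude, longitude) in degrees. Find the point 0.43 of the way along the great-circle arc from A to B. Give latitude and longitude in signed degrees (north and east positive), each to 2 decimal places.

Central angle δ = 1.5463 rad. Interpolating on the sphere with fraction f = 0.43:
P = [sin((1−f)δ)·A + sin(fδ)·B] / sin δ = 0.7718·A + 0.6172·B in Cartesian coordinates,
giving P = (-0.8327, -0.3160, -0.4547), i.e. latitude -27.05°, longitude -159.22°.

-27.05°, -159.22°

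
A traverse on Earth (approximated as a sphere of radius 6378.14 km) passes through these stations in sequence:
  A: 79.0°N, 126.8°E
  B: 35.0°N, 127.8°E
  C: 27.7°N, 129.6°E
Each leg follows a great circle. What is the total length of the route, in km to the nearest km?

Leg A→B: central angle 0.7680 rad, distance 4898.3 km.
Leg B→C: central angle 0.1302 rad, distance 830.4 km.
Total: 4898.3 + 830.4 ≈ 5729 km.

5729 km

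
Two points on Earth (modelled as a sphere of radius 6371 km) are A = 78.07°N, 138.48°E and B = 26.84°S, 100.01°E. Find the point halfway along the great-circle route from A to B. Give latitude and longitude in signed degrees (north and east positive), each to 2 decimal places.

The central angle between A and B is δ = 1.8727 rad.
With f = 0.5, the slerp weights are sin((1−f)δ)/sin δ = 0.8436 and sin(fδ)/sin δ = 0.8436.
Weighted sum of the unit vectors: (0.8436)·(-0.1548,0.1370,0.9784) + (0.8436)·(-0.1551,0.8787,-0.4515) = (-0.2614, 0.8568, 0.4445).
Converting back: φ = atan2(z, √(x²+y²)) = 26.39°, λ = atan2(y, x) = 106.97°.

26.39°, 106.97°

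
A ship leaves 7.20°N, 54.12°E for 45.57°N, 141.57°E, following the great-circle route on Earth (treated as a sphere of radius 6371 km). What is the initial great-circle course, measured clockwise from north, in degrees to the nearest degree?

45°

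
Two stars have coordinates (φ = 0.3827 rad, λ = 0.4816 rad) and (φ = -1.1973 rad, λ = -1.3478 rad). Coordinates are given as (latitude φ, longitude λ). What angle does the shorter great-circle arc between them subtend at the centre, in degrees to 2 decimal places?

In radians: φ₁ = 0.3827, φ₂ = -1.1973, Δλ = -104.817° = -1.8294 rad.
Haversine: a = sin²(Δφ/2) + cos φ₁ cos φ₂ sin²(Δλ/2) = 0.5046 + (0.9277)(0.3649)(0.6279) = 0.71712.
Central angle c = 2·arcsin(√a) = 2.01999 rad.
So the angular separation is 115.74°.

115.74°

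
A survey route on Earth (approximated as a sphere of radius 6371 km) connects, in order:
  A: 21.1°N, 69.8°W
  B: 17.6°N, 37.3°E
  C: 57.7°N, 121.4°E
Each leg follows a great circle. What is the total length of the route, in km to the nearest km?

18997 km

Leg A→B: central angle 1.7240 rad, distance 10983.8 km.
Leg B→C: central angle 1.2578 rad, distance 8013.3 km.
Total: 10983.8 + 8013.3 ≈ 18997 km.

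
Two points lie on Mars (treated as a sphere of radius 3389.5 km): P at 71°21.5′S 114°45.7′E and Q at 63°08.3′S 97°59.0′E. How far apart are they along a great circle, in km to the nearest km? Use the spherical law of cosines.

With latitudes φ₁ = -71.358°, φ₂ = -63.138° and longitude difference Δλ = -16.778°:
cos c = sin φ₁ sin φ₂ + cos φ₁ cos φ₂ cos Δλ = (-0.9475)(-0.8921) + (0.3196)(0.4518)(0.9574) = 0.98358,
so c = arccos(0.98358) = 0.18148 rad.
Distance = R·c = 3389.5 × 0.1815 ≈ 615 km.

615 km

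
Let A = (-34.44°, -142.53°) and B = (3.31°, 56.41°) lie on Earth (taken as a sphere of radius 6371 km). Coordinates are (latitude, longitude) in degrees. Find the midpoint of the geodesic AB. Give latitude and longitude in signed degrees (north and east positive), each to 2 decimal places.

-55.78°, 107.22°

The central angle between A and B is δ = 2.5174 rad.
With f = 0.5, the slerp weights are sin((1−f)δ)/sin δ = 1.6283 and sin(fδ)/sin δ = 1.6283.
Weighted sum of the unit vectors: (1.6283)·(-0.6546,-0.5017,-0.5655) + (1.6283)·(0.5523,0.8316,0.0577) = (-0.1665, 0.5372, -0.8269).
Converting back: φ = atan2(z, √(x²+y²)) = -55.78°, λ = atan2(y, x) = 107.22°.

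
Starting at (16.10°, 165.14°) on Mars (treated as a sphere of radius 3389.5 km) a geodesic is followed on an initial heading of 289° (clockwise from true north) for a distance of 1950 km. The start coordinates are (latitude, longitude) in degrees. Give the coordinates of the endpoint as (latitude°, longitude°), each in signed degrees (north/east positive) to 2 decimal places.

Angular distance δ = d/R = 1950/3389.5 = 0.57531 rad; initial bearing θ = 5.0440 rad.
sin φ₂ = sin φ₁ cos δ + cos φ₁ sin δ cos θ = (0.2773)(0.8390) + (0.9608)(0.5441)(0.3256) = 0.4029, so φ₂ = 23.76°.
Δλ = atan2(sin θ sin δ cos φ₁, cos δ − sin φ₁ sin φ₂) = atan2(-0.4943, 0.7273) = -34.200°.
λ₂ = 165.140° − 34.200° = 130.94°.

23.76°, 130.94°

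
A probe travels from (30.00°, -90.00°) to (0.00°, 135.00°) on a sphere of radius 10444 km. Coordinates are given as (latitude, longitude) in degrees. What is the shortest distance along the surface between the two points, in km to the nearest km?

23289 km

Let φ₁ = 0.5236 rad, φ₂ = 0.0000 rad, and Δλ = -2.3562 rad.
cos c = sin φ₁ sin φ₂ + cos φ₁ cos φ₂ cos Δλ = (0.5000)(0.0000) + (0.8660)(1.0000)(-0.7071) = -0.61237,
so c = arccos(-0.61237) = 2.22985 rad.
Distance = R·c = 10444 × 2.2299 ≈ 23289 km.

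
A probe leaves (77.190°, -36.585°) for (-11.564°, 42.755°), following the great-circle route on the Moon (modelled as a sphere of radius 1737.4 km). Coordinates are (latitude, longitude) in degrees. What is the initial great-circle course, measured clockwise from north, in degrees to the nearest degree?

103°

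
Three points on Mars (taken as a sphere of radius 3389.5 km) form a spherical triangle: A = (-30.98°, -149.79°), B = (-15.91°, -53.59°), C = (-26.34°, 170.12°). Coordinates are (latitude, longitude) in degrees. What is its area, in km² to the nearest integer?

Side lengths (central angles): a = 2.0960, b = 0.6160, c = 1.5187 rad; semiperimeter s = 2.1153.
By l'Huilier's theorem, tan(E/4) = √[tan(s/2) tan((s−a)/2) tan((s−b)/2) tan((s−c)/2)], giving spherical excess E = 0.2802 rad.
Area = E·R² = 0.2802 × (3389.5)² ≈ 3219374 km².

3219374 km²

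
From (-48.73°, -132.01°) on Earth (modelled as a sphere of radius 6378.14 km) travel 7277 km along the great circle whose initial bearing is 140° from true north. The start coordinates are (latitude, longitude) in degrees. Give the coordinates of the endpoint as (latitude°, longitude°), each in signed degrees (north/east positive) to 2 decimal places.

-50.58°, -18.97°

Angular distance δ = d/R = 7277/6378.14 = 1.14093 rad; initial bearing θ = 2.4435 rad.
sin φ₂ = sin φ₁ cos δ + cos φ₁ sin δ cos θ = (-0.7516)(0.4168) + (0.6596)(0.9090)(-0.7660) = -0.7726, so φ₂ = -50.58°.
Δλ = atan2(sin θ sin δ cos φ₁, cos δ − sin φ₁ sin φ₂) = atan2(0.3854, -0.1639) = 113.039°.
λ₂ = -132.010° + 113.039° = -18.97°.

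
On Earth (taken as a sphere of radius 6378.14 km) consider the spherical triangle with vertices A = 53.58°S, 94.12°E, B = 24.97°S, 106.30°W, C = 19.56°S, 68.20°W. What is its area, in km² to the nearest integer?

31192641 km²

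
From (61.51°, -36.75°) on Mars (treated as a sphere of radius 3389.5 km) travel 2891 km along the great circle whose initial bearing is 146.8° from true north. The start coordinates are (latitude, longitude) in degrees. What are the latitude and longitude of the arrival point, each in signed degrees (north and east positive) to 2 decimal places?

16.11°, -11.33°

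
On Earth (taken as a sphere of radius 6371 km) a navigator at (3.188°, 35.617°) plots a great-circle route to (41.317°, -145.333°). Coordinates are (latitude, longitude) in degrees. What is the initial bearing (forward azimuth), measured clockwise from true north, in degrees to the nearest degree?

With φ₁ = 0.0556, φ₂ = 0.7211, Δλ = 3.1250 rad, the forward-azimuth formula gives
θ = atan2( sin Δλ cos φ₂ , cos φ₁ sin φ₂ − sin φ₁ cos φ₂ cos Δλ ) = atan2(0.0125, 0.7010) = 1.02°.
So the initial bearing is 1°.

1°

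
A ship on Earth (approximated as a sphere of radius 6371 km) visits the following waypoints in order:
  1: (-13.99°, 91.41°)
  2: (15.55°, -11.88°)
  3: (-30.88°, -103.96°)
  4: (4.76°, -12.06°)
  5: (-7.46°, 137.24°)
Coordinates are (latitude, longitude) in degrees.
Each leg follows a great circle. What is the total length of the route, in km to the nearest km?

Leg 1→2: central angle 1.8543 rad, distance 11813.6 km.
Leg 2→3: central angle 1.7392 rad, distance 11080.4 km.
Leg 3→4: central angle 1.6418 rad, distance 10459.9 km.
Leg 4→5: central angle 2.6069 rad, distance 16608.3 km.
Total: 11813.6 + 11080.4 + 10459.9 + 16608.3 ≈ 49962 km.

49962 km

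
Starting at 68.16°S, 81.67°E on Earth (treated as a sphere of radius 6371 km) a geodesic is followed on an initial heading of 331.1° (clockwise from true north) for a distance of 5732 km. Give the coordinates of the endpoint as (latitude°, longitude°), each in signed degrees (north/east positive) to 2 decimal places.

-18.79°, 58.10°

Angular distance δ = d/R = 5732/6371 = 0.89970 rad; initial bearing θ = 5.7788 rad.
sin φ₂ = sin φ₁ cos δ + cos φ₁ sin δ cos θ = (-0.9282)(0.6218) + (0.3720)(0.7831)(0.8755) = -0.3222, so φ₂ = -18.79°.
Δλ = atan2(sin θ sin δ cos φ₁, cos δ − sin φ₁ sin φ₂) = atan2(-0.1408, 0.3228) = -23.565°.
λ₂ = 81.670° − 23.565° = 58.10°.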